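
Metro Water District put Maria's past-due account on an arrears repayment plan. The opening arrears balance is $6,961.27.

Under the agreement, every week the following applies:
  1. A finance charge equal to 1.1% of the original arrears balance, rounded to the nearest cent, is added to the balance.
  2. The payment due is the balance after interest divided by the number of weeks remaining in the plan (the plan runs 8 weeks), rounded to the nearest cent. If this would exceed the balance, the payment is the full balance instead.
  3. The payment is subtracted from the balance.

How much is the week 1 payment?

$879.73

# | Opening | Interest | Payment | End bal
1 | $6,961.27 | $76.57 | $879.73 | $6,158.11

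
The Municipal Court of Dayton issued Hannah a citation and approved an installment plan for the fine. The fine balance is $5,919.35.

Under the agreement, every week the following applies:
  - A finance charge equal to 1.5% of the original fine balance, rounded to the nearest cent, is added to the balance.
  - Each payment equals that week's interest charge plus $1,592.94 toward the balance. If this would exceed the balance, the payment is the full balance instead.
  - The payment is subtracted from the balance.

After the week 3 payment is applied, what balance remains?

Week 1: opening $5,919.35; interest $88.79 → $6,008.14; payment $1,681.73; balance $4,326.41
Week 2: opening $4,326.41; interest $88.79 → $4,415.20; payment $1,681.73; balance $2,733.47
Week 3: opening $2,733.47; interest $88.79 → $2,822.26; payment $1,681.73; balance $1,140.53

$1,140.53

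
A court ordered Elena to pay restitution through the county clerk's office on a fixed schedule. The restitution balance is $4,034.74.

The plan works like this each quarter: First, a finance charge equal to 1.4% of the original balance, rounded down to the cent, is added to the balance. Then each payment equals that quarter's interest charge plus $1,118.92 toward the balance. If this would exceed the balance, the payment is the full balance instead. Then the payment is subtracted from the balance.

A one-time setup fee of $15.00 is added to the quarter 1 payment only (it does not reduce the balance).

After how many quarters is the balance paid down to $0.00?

4

Quarter 1: opening $4,034.74; interest $56.48 → $4,091.22; payment $1,175.40 (+ $15.00 fee); balance $2,915.82
Quarter 2: opening $2,915.82; interest $56.48 → $2,972.30; payment $1,175.40; balance $1,796.90
Quarter 3: opening $1,796.90; interest $56.48 → $1,853.38; payment $1,175.40; balance $677.98
Quarter 4: opening $677.98; interest $56.48 → $734.46; payment $734.46; balance $0.00
Balance reaches $0.00 in quarter 4.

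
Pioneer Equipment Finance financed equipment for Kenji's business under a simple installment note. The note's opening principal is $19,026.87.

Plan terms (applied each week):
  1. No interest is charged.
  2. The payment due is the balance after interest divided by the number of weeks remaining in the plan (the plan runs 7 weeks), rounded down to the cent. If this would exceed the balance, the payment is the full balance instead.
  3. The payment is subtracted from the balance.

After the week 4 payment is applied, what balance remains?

$8,154.39

Week 1: opening $19,026.87; payment $2,718.12; balance $16,308.75
Week 2: opening $16,308.75; payment $2,718.12; balance $13,590.63
Week 3: opening $13,590.63; payment $2,718.12; balance $10,872.51
Week 4: opening $10,872.51; payment $2,718.12; balance $8,154.39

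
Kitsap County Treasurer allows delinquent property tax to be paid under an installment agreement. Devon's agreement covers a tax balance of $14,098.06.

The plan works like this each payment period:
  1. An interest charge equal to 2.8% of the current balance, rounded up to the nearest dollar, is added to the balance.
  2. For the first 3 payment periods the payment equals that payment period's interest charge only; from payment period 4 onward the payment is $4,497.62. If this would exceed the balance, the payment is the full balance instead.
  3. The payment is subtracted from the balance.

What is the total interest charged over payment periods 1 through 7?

$2,063.00

Payment period 1: $14,098.06 +$395.00 interest = $14,493.06; pay $395.00 → $14,098.06
Payment period 2: $14,098.06 +$395.00 interest = $14,493.06; pay $395.00 → $14,098.06
Payment period 3: $14,098.06 +$395.00 interest = $14,493.06; pay $395.00 → $14,098.06
Payment period 4: $14,098.06 +$395.00 interest = $14,493.06; pay $4,497.62 → $9,995.44
Payment period 5: $9,995.44 +$280.00 interest = $10,275.44; pay $4,497.62 → $5,777.82
Payment period 6: $5,777.82 +$162.00 interest = $5,939.82; pay $4,497.62 → $1,442.20
Payment period 7: $1,442.20 +$41.00 interest = $1,483.20; pay $1,483.20 → $0.00
Total interest: $395.00 + $395.00 + $395.00 + $395.00 + $280.00 + $162.00 + $41.00 = $2,063.00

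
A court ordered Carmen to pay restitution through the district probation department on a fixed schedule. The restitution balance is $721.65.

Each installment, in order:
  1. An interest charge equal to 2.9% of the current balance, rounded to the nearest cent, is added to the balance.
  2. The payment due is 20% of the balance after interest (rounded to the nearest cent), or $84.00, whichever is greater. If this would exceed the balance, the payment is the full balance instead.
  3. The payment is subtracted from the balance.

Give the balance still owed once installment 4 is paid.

Installment 1: $721.65 +$20.93 interest = $742.58; pay $148.52 → $594.06
Installment 2: $594.06 +$17.23 interest = $611.29; pay $122.26 → $489.03
Installment 3: $489.03 +$14.18 interest = $503.21; pay $100.64 → $402.57
Installment 4: $402.57 +$11.67 interest = $414.24; pay $84.00 → $330.24

$330.24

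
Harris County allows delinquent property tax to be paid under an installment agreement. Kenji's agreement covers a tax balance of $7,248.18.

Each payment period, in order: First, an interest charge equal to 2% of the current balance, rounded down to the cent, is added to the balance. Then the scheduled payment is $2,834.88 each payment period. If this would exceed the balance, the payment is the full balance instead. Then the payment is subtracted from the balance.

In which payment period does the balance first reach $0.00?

# | Opening | Interest | Payment | End bal
1 | $7,248.18 | $144.96 | $2,834.88 | $4,558.26
2 | $4,558.26 | $91.16 | $2,834.88 | $1,814.54
3 | $1,814.54 | $36.29 | $1,850.83 | $0.00
Balance reaches $0.00 in payment period 3.

3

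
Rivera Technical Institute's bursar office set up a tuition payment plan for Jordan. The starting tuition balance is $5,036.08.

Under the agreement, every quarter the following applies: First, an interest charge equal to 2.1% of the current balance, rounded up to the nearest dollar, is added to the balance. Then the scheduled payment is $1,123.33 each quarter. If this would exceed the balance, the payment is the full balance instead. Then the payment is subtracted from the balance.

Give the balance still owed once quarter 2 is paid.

$2,980.42

Quarter 1: opening $5,036.08; interest $106.00 → $5,142.08; payment $1,123.33; balance $4,018.75
Quarter 2: opening $4,018.75; interest $85.00 → $4,103.75; payment $1,123.33; balance $2,980.42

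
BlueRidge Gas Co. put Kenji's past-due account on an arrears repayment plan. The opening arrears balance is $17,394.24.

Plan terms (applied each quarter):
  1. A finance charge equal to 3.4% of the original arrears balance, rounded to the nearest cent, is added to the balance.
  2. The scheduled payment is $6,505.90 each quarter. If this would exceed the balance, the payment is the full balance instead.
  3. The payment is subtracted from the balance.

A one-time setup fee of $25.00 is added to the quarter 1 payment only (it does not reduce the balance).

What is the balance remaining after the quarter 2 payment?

# | Opening | Interest | Payment | Fee | End bal
1 | $17,394.24 | $591.40 | $6,505.90 | $25.00 | $11,479.74
2 | $11,479.74 | $591.40 | $6,505.90 | — | $5,565.24

$5,565.24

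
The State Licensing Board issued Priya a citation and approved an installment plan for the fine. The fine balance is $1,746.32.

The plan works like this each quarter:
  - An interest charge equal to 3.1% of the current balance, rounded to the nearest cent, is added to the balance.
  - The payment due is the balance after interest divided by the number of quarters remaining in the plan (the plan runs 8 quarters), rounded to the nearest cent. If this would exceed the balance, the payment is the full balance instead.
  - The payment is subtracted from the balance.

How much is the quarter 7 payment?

$270.30

Quarter 1: $1,746.32 +$54.14 interest = $1,800.46; pay $225.06 → $1,575.40
Quarter 2: $1,575.40 +$48.84 interest = $1,624.24; pay $232.03 → $1,392.21
Quarter 3: $1,392.21 +$43.16 interest = $1,435.37; pay $239.23 → $1,196.14
Quarter 4: $1,196.14 +$37.08 interest = $1,233.22; pay $246.64 → $986.58
Quarter 5: $986.58 +$30.58 interest = $1,017.16; pay $254.29 → $762.87
Quarter 6: $762.87 +$23.65 interest = $786.52; pay $262.17 → $524.35
Quarter 7: $524.35 +$16.25 interest = $540.60; pay $270.30 → $270.30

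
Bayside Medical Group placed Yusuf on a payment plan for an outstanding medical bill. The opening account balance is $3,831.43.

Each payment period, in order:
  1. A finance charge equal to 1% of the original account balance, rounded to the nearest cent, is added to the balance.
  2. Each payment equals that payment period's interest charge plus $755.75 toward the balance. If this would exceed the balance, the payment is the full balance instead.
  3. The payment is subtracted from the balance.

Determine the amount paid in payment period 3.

Payment period 1: $3,831.43 +$38.31 interest = $3,869.74; pay $794.06 → $3,075.68
Payment period 2: $3,075.68 +$38.31 interest = $3,113.99; pay $794.06 → $2,319.93
Payment period 3: $2,319.93 +$38.31 interest = $2,358.24; pay $794.06 → $1,564.18

$794.06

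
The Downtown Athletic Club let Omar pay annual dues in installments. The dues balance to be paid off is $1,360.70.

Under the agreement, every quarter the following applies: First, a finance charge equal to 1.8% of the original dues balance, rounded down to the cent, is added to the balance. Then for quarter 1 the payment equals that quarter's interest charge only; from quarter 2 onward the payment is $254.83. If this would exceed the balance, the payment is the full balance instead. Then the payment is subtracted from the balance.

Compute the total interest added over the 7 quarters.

# | Opening | Interest | Payment | End bal
1 | $1,360.70 | $24.49 | $24.49 | $1,360.70
2 | $1,360.70 | $24.49 | $254.83 | $1,130.36
3 | $1,130.36 | $24.49 | $254.83 | $900.02
4 | $900.02 | $24.49 | $254.83 | $669.68
5 | $669.68 | $24.49 | $254.83 | $439.34
6 | $439.34 | $24.49 | $254.83 | $209.00
7 | $209.00 | $24.49 | $233.49 | $0.00
Total interest: $24.49 + $24.49 + $24.49 + $24.49 + $24.49 + $24.49 + $24.49 = $171.43

$171.43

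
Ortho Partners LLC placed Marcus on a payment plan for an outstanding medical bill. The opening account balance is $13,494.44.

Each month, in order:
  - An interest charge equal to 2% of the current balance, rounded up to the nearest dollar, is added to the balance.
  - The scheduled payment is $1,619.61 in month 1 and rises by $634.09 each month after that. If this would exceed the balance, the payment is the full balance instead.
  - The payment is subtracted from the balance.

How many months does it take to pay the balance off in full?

Month 1: opening $13,494.44; interest $270.00 → $13,764.44; payment $1,619.61; balance $12,144.83
Month 2: opening $12,144.83; interest $243.00 → $12,387.83; payment $2,253.70; balance $10,134.13
Month 3: opening $10,134.13; interest $203.00 → $10,337.13; payment $2,887.79; balance $7,449.34
Month 4: opening $7,449.34; interest $149.00 → $7,598.34; payment $3,521.88; balance $4,076.46
Month 5: opening $4,076.46; interest $82.00 → $4,158.46; payment $4,155.97; balance $2.49
Month 6: opening $2.49; interest $1.00 → $3.49; payment $3.49; balance $0.00
Balance reaches $0.00 in month 6.

6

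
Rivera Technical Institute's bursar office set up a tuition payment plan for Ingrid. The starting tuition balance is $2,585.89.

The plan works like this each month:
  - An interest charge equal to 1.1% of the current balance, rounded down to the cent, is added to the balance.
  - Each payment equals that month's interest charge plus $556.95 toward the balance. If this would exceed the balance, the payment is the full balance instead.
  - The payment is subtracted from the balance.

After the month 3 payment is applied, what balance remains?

# | Opening | Interest | Payment | End bal
1 | $2,585.89 | $28.44 | $585.39 | $2,028.94
2 | $2,028.94 | $22.31 | $579.26 | $1,471.99
3 | $1,471.99 | $16.19 | $573.14 | $915.04

$915.04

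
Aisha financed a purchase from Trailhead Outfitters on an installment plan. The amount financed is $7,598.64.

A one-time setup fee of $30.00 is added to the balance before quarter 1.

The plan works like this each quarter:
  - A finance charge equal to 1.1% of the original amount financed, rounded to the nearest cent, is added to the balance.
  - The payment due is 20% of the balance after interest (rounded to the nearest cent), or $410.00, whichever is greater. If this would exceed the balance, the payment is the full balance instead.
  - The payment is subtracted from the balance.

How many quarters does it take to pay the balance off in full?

13

Quarter 1: opening $7,628.64; interest $83.59 → $7,712.23; payment $1,542.45; balance $6,169.78
Quarter 2: opening $6,169.78; interest $83.59 → $6,253.37; payment $1,250.67; balance $5,002.70
Quarter 3: opening $5,002.70; interest $83.59 → $5,086.29; payment $1,017.26; balance $4,069.03
Quarter 4: opening $4,069.03; interest $83.59 → $4,152.62; payment $830.52; balance $3,322.10
Quarter 5: opening $3,322.10; interest $83.59 → $3,405.69; payment $681.14; balance $2,724.55
Quarter 6: opening $2,724.55; interest $83.59 → $2,808.14; payment $561.63; balance $2,246.51
Quarter 7: opening $2,246.51; interest $83.59 → $2,330.10; payment $466.02; balance $1,864.08
Quarter 8: opening $1,864.08; interest $83.59 → $1,947.67; payment $410.00; balance $1,537.67
Quarter 9: opening $1,537.67; interest $83.59 → $1,621.26; payment $410.00; balance $1,211.26
Quarter 10: opening $1,211.26; interest $83.59 → $1,294.85; payment $410.00; balance $884.85
Quarter 11: opening $884.85; interest $83.59 → $968.44; payment $410.00; balance $558.44
Quarter 12: opening $558.44; interest $83.59 → $642.03; payment $410.00; balance $232.03
Quarter 13: opening $232.03; interest $83.59 → $315.62; payment $315.62; balance $0.00
Balance reaches $0.00 in quarter 13.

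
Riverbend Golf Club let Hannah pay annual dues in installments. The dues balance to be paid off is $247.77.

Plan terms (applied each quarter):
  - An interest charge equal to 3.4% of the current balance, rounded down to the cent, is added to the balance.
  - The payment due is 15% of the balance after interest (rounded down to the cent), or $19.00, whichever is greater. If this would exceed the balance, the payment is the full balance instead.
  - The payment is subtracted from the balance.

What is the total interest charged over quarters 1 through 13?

$53.17

Quarter 1: opening $247.77; interest $8.42 → $256.19; payment $38.42; balance $217.77
Quarter 2: opening $217.77; interest $7.40 → $225.17; payment $33.77; balance $191.40
Quarter 3: opening $191.40; interest $6.50 → $197.90; payment $29.68; balance $168.22
Quarter 4: opening $168.22; interest $5.71 → $173.93; payment $26.08; balance $147.85
Quarter 5: opening $147.85; interest $5.02 → $152.87; payment $22.93; balance $129.94
Quarter 6: opening $129.94; interest $4.41 → $134.35; payment $20.15; balance $114.20
Quarter 7: opening $114.20; interest $3.88 → $118.08; payment $19.00; balance $99.08
Quarter 8: opening $99.08; interest $3.36 → $102.44; payment $19.00; balance $83.44
Quarter 9: opening $83.44; interest $2.83 → $86.27; payment $19.00; balance $67.27
Quarter 10: opening $67.27; interest $2.28 → $69.55; payment $19.00; balance $50.55
Quarter 11: opening $50.55; interest $1.71 → $52.26; payment $19.00; balance $33.26
Quarter 12: opening $33.26; interest $1.13 → $34.39; payment $19.00; balance $15.39
Quarter 13: opening $15.39; interest $0.52 → $15.91; payment $15.91; balance $0.00
Total interest: $8.42 + $7.40 + $6.50 + $5.71 + $5.02 + $4.41 + $3.88 + $3.36 + $2.83 + $2.28 + $1.71 + $1.13 + $0.52 = $53.17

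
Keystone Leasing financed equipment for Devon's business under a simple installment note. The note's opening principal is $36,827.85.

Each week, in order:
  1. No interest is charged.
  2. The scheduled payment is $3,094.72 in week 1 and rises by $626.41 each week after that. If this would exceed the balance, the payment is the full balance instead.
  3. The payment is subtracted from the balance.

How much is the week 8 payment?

Week 1: $36,827.85 − $3,094.72 → $33,733.13
Week 2: $33,733.13 − $3,721.13 → $30,012.00
Week 3: $30,012.00 − $4,347.54 → $25,664.46
Week 4: $25,664.46 − $4,973.95 → $20,690.51
Week 5: $20,690.51 − $5,600.36 → $15,090.15
Week 6: $15,090.15 − $6,226.77 → $8,863.38
Week 7: $8,863.38 − $6,853.18 → $2,010.20
Week 8: $2,010.20 − $2,010.20 → $0.00

$2,010.20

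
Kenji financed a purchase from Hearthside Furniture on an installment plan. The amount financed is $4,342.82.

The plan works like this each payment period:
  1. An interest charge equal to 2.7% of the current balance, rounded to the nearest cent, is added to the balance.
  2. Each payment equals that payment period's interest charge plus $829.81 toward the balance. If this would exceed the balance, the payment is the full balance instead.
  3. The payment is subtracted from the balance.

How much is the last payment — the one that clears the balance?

$199.00

Payment period 1: opening $4,342.82; interest $117.26 → $4,460.08; payment $947.07; balance $3,513.01
Payment period 2: opening $3,513.01; interest $94.85 → $3,607.86; payment $924.66; balance $2,683.20
Payment period 3: opening $2,683.20; interest $72.45 → $2,755.65; payment $902.26; balance $1,853.39
Payment period 4: opening $1,853.39; interest $50.04 → $1,903.43; payment $879.85; balance $1,023.58
Payment period 5: opening $1,023.58; interest $27.64 → $1,051.22; payment $857.45; balance $193.77
Payment period 6: opening $193.77; interest $5.23 → $199.00; payment $199.00; balance $0.00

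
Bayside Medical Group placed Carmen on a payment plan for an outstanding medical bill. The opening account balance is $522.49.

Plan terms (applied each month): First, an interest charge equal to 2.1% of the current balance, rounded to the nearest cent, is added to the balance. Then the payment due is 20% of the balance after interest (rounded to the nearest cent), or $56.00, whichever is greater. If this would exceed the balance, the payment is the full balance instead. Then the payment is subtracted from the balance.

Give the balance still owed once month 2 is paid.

$348.58

Month 1: opening $522.49; interest $10.97 → $533.46; payment $106.69; balance $426.77
Month 2: opening $426.77; interest $8.96 → $435.73; payment $87.15; balance $348.58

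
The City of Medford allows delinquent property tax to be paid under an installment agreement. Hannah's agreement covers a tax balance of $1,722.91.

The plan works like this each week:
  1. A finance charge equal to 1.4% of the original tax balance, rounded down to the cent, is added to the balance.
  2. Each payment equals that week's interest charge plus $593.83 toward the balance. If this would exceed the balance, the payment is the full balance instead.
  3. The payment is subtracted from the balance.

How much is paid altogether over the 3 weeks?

Week 1: opening $1,722.91; interest $24.12 → $1,747.03; payment $617.95; balance $1,129.08
Week 2: opening $1,129.08; interest $24.12 → $1,153.20; payment $617.95; balance $535.25
Week 3: opening $535.25; interest $24.12 → $559.37; payment $559.37; balance $0.00
Total paid: $1,795.27

$1,795.27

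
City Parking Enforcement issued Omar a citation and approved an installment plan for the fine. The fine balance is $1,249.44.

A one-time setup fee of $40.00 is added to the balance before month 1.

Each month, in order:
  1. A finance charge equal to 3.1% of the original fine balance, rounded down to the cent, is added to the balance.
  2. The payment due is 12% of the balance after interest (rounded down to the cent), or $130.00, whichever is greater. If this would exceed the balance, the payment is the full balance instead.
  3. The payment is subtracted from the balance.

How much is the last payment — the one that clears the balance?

Month 1: opening $1,289.44; interest $38.73 → $1,328.17; payment $159.38; balance $1,168.79
Month 2: opening $1,168.79; interest $38.73 → $1,207.52; payment $144.90; balance $1,062.62
Month 3: opening $1,062.62; interest $38.73 → $1,101.35; payment $132.16; balance $969.19
Month 4: opening $969.19; interest $38.73 → $1,007.92; payment $130.00; balance $877.92
Month 5: opening $877.92; interest $38.73 → $916.65; payment $130.00; balance $786.65
Month 6: opening $786.65; interest $38.73 → $825.38; payment $130.00; balance $695.38
Month 7: opening $695.38; interest $38.73 → $734.11; payment $130.00; balance $604.11
Month 8: opening $604.11; interest $38.73 → $642.84; payment $130.00; balance $512.84
Month 9: opening $512.84; interest $38.73 → $551.57; payment $130.00; balance $421.57
Month 10: opening $421.57; interest $38.73 → $460.30; payment $130.00; balance $330.30
Month 11: opening $330.30; interest $38.73 → $369.03; payment $130.00; balance $239.03
Month 12: opening $239.03; interest $38.73 → $277.76; payment $130.00; balance $147.76
Month 13: opening $147.76; interest $38.73 → $186.49; payment $130.00; balance $56.49
Month 14: opening $56.49; interest $38.73 → $95.22; payment $95.22; balance $0.00

$95.22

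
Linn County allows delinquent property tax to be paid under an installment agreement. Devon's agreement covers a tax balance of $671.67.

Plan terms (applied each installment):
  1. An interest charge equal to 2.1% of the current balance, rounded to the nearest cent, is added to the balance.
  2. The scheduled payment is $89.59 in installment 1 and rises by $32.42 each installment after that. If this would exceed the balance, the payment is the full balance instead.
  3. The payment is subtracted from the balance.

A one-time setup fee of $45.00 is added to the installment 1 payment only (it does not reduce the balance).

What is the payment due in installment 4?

$186.85

# | Opening | Interest | Payment | Fee | End bal
1 | $671.67 | $14.11 | $89.59 | $45.00 | $596.19
2 | $596.19 | $12.52 | $122.01 | — | $486.70
3 | $486.70 | $10.22 | $154.43 | — | $342.49
4 | $342.49 | $7.19 | $186.85 | — | $162.83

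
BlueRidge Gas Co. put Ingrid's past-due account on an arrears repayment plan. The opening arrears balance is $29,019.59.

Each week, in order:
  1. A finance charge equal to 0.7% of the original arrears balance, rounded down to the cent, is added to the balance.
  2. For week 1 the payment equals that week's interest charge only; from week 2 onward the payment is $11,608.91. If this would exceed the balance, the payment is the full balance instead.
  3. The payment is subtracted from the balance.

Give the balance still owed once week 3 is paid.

$6,208.03

Week 1: opening $29,019.59; interest $203.13 → $29,222.72; payment $203.13; balance $29,019.59
Week 2: opening $29,019.59; interest $203.13 → $29,222.72; payment $11,608.91; balance $17,613.81
Week 3: opening $17,613.81; interest $203.13 → $17,816.94; payment $11,608.91; balance $6,208.03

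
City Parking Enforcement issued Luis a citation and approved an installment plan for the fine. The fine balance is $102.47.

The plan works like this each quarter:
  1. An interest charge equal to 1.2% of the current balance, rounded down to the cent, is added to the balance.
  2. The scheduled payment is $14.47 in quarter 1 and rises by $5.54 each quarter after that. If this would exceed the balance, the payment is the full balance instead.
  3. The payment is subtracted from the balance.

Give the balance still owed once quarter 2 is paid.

Quarter 1: opening $102.47; interest $1.22 → $103.69; payment $14.47; balance $89.22
Quarter 2: opening $89.22; interest $1.07 → $90.29; payment $20.01; balance $70.28

$70.28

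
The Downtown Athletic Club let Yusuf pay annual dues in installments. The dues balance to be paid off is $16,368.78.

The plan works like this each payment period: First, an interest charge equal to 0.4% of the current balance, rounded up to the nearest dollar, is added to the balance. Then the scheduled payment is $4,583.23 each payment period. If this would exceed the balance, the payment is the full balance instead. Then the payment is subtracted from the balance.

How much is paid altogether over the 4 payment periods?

# | Opening | Interest | Payment | End bal
1 | $16,368.78 | $66.00 | $4,583.23 | $11,851.55
2 | $11,851.55 | $48.00 | $4,583.23 | $7,316.32
3 | $7,316.32 | $30.00 | $4,583.23 | $2,763.09
4 | $2,763.09 | $12.00 | $2,775.09 | $0.00
Total paid: $16,524.78

$16,524.78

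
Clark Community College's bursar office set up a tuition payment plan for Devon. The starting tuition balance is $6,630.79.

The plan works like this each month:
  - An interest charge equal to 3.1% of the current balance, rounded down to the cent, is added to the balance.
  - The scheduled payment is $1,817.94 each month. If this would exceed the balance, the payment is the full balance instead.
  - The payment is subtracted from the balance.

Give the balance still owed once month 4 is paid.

Month 1: $6,630.79 +$205.55 interest = $6,836.34; pay $1,817.94 → $5,018.40
Month 2: $5,018.40 +$155.57 interest = $5,173.97; pay $1,817.94 → $3,356.03
Month 3: $3,356.03 +$104.03 interest = $3,460.06; pay $1,817.94 → $1,642.12
Month 4: $1,642.12 +$50.90 interest = $1,693.02; pay $1,693.02 → $0.00

$0.00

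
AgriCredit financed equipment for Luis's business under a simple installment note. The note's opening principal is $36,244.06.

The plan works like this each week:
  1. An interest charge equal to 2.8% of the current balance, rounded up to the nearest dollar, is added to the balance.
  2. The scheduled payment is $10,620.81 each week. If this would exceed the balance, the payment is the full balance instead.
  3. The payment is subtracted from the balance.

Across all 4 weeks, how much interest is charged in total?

$2,417.00

# | Opening | Interest | Payment | End bal
1 | $36,244.06 | $1,015.00 | $10,620.81 | $26,638.25
2 | $26,638.25 | $746.00 | $10,620.81 | $16,763.44
3 | $16,763.44 | $470.00 | $10,620.81 | $6,612.63
4 | $6,612.63 | $186.00 | $6,798.63 | $0.00
Total interest: $1,015.00 + $746.00 + $470.00 + $186.00 = $2,417.00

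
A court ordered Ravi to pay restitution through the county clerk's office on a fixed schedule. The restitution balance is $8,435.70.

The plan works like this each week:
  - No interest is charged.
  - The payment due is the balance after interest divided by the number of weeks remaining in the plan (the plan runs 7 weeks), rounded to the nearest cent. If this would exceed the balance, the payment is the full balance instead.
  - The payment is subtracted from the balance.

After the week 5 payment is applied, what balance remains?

$2,410.20

Week 1: opening $8,435.70; payment $1,205.10; balance $7,230.60
Week 2: opening $7,230.60; payment $1,205.10; balance $6,025.50
Week 3: opening $6,025.50; payment $1,205.10; balance $4,820.40
Week 4: opening $4,820.40; payment $1,205.10; balance $3,615.30
Week 5: opening $3,615.30; payment $1,205.10; balance $2,410.20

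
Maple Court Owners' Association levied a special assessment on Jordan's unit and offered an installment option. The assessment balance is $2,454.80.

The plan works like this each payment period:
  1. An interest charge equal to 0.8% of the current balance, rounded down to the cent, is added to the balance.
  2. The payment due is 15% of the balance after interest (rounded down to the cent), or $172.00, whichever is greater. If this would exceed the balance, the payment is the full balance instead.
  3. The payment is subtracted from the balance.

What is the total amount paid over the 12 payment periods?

Payment period 1: opening $2,454.80; interest $19.63 → $2,474.43; payment $371.16; balance $2,103.27
Payment period 2: opening $2,103.27; interest $16.82 → $2,120.09; payment $318.01; balance $1,802.08
Payment period 3: opening $1,802.08; interest $14.41 → $1,816.49; payment $272.47; balance $1,544.02
Payment period 4: opening $1,544.02; interest $12.35 → $1,556.37; payment $233.45; balance $1,322.92
Payment period 5: opening $1,322.92; interest $10.58 → $1,333.50; payment $200.02; balance $1,133.48
Payment period 6: opening $1,133.48; interest $9.06 → $1,142.54; payment $172.00; balance $970.54
Payment period 7: opening $970.54; interest $7.76 → $978.30; payment $172.00; balance $806.30
Payment period 8: opening $806.30; interest $6.45 → $812.75; payment $172.00; balance $640.75
Payment period 9: opening $640.75; interest $5.12 → $645.87; payment $172.00; balance $473.87
Payment period 10: opening $473.87; interest $3.79 → $477.66; payment $172.00; balance $305.66
Payment period 11: opening $305.66; interest $2.44 → $308.10; payment $172.00; balance $136.10
Payment period 12: opening $136.10; interest $1.08 → $137.18; payment $137.18; balance $0.00
Total paid: $2,564.29

$2,564.29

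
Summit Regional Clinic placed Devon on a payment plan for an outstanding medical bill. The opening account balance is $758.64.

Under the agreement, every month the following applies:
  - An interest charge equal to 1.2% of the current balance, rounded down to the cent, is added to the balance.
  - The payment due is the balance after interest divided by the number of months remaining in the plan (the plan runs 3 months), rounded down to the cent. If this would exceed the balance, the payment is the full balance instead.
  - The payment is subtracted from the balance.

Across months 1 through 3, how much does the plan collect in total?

Month 1: opening $758.64; interest $9.10 → $767.74; payment $255.91; balance $511.83
Month 2: opening $511.83; interest $6.14 → $517.97; payment $258.98; balance $258.99
Month 3: opening $258.99; interest $3.10 → $262.09; payment $262.09; balance $0.00
Total paid: $776.98

$776.98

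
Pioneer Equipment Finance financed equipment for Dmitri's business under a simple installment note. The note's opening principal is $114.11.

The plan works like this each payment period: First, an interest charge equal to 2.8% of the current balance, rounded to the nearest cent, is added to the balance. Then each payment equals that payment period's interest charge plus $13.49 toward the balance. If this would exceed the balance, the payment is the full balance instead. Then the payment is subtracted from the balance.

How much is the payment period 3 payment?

# | Opening | Interest | Payment | End bal
1 | $114.11 | $3.20 | $16.69 | $100.62
2 | $100.62 | $2.82 | $16.31 | $87.13
3 | $87.13 | $2.44 | $15.93 | $73.64

$15.93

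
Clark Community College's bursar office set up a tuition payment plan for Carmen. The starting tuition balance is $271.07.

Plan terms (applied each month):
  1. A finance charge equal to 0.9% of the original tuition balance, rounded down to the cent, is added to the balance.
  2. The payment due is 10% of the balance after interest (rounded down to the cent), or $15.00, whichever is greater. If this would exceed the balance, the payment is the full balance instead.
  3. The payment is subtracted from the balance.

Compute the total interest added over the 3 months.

$7.29

Month 1: $271.07 +$2.43 interest = $273.50; pay $27.35 → $246.15
Month 2: $246.15 +$2.43 interest = $248.58; pay $24.85 → $223.73
Month 3: $223.73 +$2.43 interest = $226.16; pay $22.61 → $203.55
Total interest: $2.43 + $2.43 + $2.43 = $7.29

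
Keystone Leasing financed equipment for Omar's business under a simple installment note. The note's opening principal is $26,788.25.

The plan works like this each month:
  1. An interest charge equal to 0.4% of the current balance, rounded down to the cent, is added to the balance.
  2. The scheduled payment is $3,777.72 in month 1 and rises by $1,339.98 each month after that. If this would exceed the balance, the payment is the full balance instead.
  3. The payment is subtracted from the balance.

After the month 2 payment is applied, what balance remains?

# | Opening | Interest | Payment | End bal
1 | $26,788.25 | $107.15 | $3,777.72 | $23,117.68
2 | $23,117.68 | $92.47 | $5,117.70 | $18,092.45

$18,092.45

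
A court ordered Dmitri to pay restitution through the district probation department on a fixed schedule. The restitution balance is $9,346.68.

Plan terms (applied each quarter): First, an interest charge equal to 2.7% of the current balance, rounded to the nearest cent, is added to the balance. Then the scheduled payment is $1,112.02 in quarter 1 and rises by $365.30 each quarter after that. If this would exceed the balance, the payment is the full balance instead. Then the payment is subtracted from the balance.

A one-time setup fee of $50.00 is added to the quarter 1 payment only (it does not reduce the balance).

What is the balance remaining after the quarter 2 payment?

Quarter 1: opening $9,346.68; interest $252.36 → $9,599.04; payment $1,112.02 (+ $50.00 fee); balance $8,487.02
Quarter 2: opening $8,487.02; interest $229.15 → $8,716.17; payment $1,477.32; balance $7,238.85

$7,238.85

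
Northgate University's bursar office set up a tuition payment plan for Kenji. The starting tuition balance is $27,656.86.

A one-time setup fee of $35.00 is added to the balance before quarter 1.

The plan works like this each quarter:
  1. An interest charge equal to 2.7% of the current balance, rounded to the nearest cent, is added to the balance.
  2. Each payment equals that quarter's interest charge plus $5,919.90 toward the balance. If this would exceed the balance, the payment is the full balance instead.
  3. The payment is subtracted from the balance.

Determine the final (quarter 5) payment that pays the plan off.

Quarter 1: opening $27,691.86; interest $747.68 → $28,439.54; payment $6,667.58; balance $21,771.96
Quarter 2: opening $21,771.96; interest $587.84 → $22,359.80; payment $6,507.74; balance $15,852.06
Quarter 3: opening $15,852.06; interest $428.01 → $16,280.07; payment $6,347.91; balance $9,932.16
Quarter 4: opening $9,932.16; interest $268.17 → $10,200.33; payment $6,188.07; balance $4,012.26
Quarter 5: opening $4,012.26; interest $108.33 → $4,120.59; payment $4,120.59; balance $0.00

$4,120.59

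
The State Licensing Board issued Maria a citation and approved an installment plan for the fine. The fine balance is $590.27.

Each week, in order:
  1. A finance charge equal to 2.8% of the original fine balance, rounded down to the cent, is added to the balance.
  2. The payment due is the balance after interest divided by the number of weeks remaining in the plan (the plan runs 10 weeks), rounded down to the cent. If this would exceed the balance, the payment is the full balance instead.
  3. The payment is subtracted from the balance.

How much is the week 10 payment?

Week 1: opening $590.27; interest $16.52 → $606.79; payment $60.67; balance $546.12
Week 2: opening $546.12; interest $16.52 → $562.64; payment $62.51; balance $500.13
Week 3: opening $500.13; interest $16.52 → $516.65; payment $64.58; balance $452.07
Week 4: opening $452.07; interest $16.52 → $468.59; payment $66.94; balance $401.65
Week 5: opening $401.65; interest $16.52 → $418.17; payment $69.69; balance $348.48
Week 6: opening $348.48; interest $16.52 → $365.00; payment $73.00; balance $292.00
Week 7: opening $292.00; interest $16.52 → $308.52; payment $77.13; balance $231.39
Week 8: opening $231.39; interest $16.52 → $247.91; payment $82.63; balance $165.28
Week 9: opening $165.28; interest $16.52 → $181.80; payment $90.90; balance $90.90
Week 10: opening $90.90; interest $16.52 → $107.42; payment $107.42; balance $0.00

$107.42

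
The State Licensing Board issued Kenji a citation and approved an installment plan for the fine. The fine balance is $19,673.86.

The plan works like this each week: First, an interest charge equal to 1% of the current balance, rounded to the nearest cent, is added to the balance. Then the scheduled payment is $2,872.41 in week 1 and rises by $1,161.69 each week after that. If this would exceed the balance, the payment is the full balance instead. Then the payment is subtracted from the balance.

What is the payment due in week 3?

Week 1: $19,673.86 +$196.74 interest = $19,870.60; pay $2,872.41 → $16,998.19
Week 2: $16,998.19 +$169.98 interest = $17,168.17; pay $4,034.10 → $13,134.07
Week 3: $13,134.07 +$131.34 interest = $13,265.41; pay $5,195.79 → $8,069.62

$5,195.79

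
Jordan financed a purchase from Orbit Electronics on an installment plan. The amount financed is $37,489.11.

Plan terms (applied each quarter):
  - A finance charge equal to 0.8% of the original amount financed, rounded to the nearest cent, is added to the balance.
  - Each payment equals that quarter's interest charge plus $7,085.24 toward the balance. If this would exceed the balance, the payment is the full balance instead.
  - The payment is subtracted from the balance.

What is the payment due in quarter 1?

$7,385.15

# | Opening | Interest | Payment | End bal
1 | $37,489.11 | $299.91 | $7,385.15 | $30,403.87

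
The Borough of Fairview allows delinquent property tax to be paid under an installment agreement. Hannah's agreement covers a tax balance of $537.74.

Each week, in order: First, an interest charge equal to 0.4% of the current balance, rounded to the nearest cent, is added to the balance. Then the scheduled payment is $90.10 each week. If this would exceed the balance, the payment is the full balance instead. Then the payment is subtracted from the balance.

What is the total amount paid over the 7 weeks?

Week 1: $537.74 +$2.15 interest = $539.89; pay $90.10 → $449.79
Week 2: $449.79 +$1.80 interest = $451.59; pay $90.10 → $361.49
Week 3: $361.49 +$1.45 interest = $362.94; pay $90.10 → $272.84
Week 4: $272.84 +$1.09 interest = $273.93; pay $90.10 → $183.83
Week 5: $183.83 +$0.74 interest = $184.57; pay $90.10 → $94.47
Week 6: $94.47 +$0.38 interest = $94.85; pay $90.10 → $4.75
Week 7: $4.75 +$0.02 interest = $4.77; pay $4.77 → $0.00
Total paid: $545.37

$545.37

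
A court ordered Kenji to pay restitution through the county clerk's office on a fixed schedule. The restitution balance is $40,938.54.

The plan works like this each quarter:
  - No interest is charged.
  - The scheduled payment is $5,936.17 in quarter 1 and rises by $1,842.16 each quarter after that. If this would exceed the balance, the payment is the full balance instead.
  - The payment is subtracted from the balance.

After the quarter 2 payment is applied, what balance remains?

$27,224.04

Quarter 1: $40,938.54 − $5,936.17 → $35,002.37
Quarter 2: $35,002.37 − $7,778.33 → $27,224.04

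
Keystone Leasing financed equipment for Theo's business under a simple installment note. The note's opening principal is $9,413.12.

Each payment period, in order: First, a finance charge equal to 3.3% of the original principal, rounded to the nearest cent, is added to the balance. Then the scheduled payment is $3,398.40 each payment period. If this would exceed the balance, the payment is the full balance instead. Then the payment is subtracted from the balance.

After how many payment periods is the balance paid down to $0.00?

Payment period 1: opening $9,413.12; interest $310.63 → $9,723.75; payment $3,398.40; balance $6,325.35
Payment period 2: opening $6,325.35; interest $310.63 → $6,635.98; payment $3,398.40; balance $3,237.58
Payment period 3: opening $3,237.58; interest $310.63 → $3,548.21; payment $3,398.40; balance $149.81
Payment period 4: opening $149.81; interest $310.63 → $460.44; payment $460.44; balance $0.00
Balance reaches $0.00 in payment period 4.

4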